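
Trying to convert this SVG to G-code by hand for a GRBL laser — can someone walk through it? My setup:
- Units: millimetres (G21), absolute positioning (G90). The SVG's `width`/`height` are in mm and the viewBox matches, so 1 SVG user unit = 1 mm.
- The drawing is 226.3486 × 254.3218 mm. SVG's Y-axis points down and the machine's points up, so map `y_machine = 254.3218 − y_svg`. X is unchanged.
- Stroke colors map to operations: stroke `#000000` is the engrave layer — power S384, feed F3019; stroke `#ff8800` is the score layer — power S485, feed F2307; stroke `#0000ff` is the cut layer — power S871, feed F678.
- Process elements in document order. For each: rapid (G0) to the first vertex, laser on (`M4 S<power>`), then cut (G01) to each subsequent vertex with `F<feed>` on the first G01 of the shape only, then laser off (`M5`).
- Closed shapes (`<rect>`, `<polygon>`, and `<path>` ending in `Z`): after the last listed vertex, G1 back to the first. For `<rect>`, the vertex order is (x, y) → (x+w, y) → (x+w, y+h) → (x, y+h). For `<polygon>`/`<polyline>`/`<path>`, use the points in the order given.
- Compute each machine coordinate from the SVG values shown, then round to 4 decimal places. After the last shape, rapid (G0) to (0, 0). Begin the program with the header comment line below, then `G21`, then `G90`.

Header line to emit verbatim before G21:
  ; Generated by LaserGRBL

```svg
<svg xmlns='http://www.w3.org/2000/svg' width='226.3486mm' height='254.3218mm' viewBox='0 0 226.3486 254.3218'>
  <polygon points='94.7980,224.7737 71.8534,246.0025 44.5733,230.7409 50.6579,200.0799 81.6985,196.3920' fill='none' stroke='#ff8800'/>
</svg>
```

1 u = 1 mm; y_m = 254.3218 − y.

[1] `<polygon>` regular polygon, #ff8800→score S485 F2307: (94.7980,29.5481) → (71.8534,8.3193) → (44.5733,23.5809) → (50.6579,54.2419) → (81.6985,57.9298) → (94.7980,29.5481) (closed)

; Generated by LaserGRBL
G21
G90
G0 X94.7980 Y29.5481
M4 S485
G01 X71.8534 Y8.3193 F2307
G01 X44.5733 Y23.5809
G01 X50.6579 Y54.2419
G01 X81.6985 Y57.9298
G01 X94.7980 Y29.5481
M5
G0 X0.0000 Y0.0000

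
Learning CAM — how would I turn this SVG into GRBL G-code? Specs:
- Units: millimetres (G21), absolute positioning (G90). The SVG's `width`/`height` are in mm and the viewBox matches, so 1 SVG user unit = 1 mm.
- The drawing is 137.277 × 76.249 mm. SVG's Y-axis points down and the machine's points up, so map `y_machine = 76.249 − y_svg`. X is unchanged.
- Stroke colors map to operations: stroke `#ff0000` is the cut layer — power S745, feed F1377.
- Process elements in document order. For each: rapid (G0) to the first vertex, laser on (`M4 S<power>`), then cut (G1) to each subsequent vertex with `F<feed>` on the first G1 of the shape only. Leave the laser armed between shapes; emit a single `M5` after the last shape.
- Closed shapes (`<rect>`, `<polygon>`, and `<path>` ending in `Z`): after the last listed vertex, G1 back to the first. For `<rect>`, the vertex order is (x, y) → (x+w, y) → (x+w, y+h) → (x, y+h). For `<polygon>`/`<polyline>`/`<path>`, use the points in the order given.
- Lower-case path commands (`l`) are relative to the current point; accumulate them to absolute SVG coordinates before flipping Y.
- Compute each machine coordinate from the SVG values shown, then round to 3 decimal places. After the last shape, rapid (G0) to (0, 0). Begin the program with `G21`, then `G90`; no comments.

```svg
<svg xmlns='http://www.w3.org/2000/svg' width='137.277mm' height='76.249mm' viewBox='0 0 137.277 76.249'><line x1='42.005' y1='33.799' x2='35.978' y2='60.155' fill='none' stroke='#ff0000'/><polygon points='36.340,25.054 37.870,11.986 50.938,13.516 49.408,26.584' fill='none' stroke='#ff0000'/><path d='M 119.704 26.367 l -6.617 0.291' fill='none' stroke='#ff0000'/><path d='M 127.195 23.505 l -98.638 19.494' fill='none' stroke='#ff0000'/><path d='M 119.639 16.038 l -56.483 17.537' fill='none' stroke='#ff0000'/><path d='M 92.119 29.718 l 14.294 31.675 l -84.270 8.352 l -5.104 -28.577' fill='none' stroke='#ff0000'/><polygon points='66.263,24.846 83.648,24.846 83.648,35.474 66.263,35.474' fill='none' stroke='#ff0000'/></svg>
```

1 u = 1 mm; y_m = 76.249 − y.

[1] `<line>` line segment, #ff0000→cut S745 F1377: (42.005,42.450) → (35.978,16.094)

[2] `<polygon>` regular polygon, #ff0000→cut S745 F1377: (36.340,51.195) → (37.870,64.263) → (50.938,62.733) → (49.408,49.665) → (36.340,51.195) (closed)

[3] `<path>` line segment, #ff0000→cut S745 F1377: (119.704,49.882) → (113.087,49.591)

[4] `<path>` line segment, #ff0000→cut S745 F1377: (127.195,52.744) → (28.557,33.250)

[5] `<path>` line segment, #ff0000→cut S745 F1377: (119.639,60.211) → (63.156,42.674)

[6] `<path>` open polyline, #ff0000→cut S745 F1377: (92.119,46.531) → (106.413,14.856) → (22.143,6.504) → (17.039,35.081)

[7] `<polygon>` rectangle, #ff0000→cut S745 F1377: (66.263,51.403) → (83.648,51.403) → (83.648,40.775) → (66.263,40.775) → (66.263,51.403) (closed)

G21
G90
G0 X42.005 Y42.450
M4 S745
G1 X35.978 Y16.094 F1377
G0 X36.340 Y51.195
M4 S745
G1 X37.870 Y64.263 F1377
G1 X50.938 Y62.733
G1 X49.408 Y49.665
G1 X36.340 Y51.195
G0 X119.704 Y49.882
M4 S745
G1 X113.087 Y49.591 F1377
G0 X127.195 Y52.744
M4 S745
G1 X28.557 Y33.250 F1377
G0 X119.639 Y60.211
M4 S745
G1 X63.156 Y42.674 F1377
G0 X92.119 Y46.531
M4 S745
G1 X106.413 Y14.856 F1377
G1 X22.143 Y6.504
G1 X17.039 Y35.081
G0 X66.263 Y51.403
M4 S745
G1 X83.648 Y51.403 F1377
G1 X83.648 Y40.775
G1 X66.263 Y40.775
G1 X66.263 Y51.403
M5
G0 X0.000 Y0.000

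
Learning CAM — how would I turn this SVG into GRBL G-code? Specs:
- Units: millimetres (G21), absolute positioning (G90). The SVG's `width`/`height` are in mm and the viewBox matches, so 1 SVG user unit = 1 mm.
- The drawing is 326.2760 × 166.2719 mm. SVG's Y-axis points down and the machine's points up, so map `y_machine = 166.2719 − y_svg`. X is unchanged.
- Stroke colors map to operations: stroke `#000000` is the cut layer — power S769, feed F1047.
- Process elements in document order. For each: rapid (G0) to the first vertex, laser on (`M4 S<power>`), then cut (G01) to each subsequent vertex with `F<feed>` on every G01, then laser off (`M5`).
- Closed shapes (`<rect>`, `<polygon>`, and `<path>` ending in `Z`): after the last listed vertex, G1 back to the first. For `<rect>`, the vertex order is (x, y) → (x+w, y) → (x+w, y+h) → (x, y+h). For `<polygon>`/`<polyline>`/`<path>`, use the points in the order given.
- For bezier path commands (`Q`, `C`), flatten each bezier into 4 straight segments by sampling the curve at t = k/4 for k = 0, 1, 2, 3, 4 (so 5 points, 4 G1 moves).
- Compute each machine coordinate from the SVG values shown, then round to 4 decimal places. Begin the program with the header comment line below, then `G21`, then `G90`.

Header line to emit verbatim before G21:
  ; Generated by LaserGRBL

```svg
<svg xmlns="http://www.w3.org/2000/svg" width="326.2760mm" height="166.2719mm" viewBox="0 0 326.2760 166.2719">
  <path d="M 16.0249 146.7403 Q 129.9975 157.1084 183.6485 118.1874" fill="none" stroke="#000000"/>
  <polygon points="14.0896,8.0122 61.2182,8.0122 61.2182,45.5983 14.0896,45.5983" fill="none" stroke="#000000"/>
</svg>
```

Since the viewBox matches the mm dimensions, user units are millimetres directly. The only transform is the Y-flip y_m = 166.2719 − y_svg.

Shape 1 is a quadratic bezier drawn with `<path>`. Its stroke #000000 means cut at S769, F1047. After flipping Y the toolpath is (16.0249,19.5316) → (69.2411,17.4281) → (114.9171,21.4858) → (153.0529,31.7046) → (183.6485,48.0845).

Shape 2 is a rectangle drawn with `<polygon>`. Its stroke #000000 means cut at S769, F1047. After flipping Y the toolpath is (14.0896,158.2597) → (61.2182,158.2597) → (61.2182,120.6736) → (14.0896,120.6736) → (14.0896,158.2597), returning to the start.

; Generated by LaserGRBL
G21
G90
G0 X16.0249 Y19.5316
M4 S769
G01 X69.2411 Y17.4281 F1047
G01 X114.9171 Y21.4858 F1047
G01 X153.0529 Y31.7046 F1047
G01 X183.6485 Y48.0845 F1047
M5
G0 X14.0896 Y158.2597
M4 S769
G01 X61.2182 Y158.2597 F1047
G01 X61.2182 Y120.6736 F1047
G01 X14.0896 Y120.6736 F1047
G01 X14.0896 Y158.2597 F1047
M5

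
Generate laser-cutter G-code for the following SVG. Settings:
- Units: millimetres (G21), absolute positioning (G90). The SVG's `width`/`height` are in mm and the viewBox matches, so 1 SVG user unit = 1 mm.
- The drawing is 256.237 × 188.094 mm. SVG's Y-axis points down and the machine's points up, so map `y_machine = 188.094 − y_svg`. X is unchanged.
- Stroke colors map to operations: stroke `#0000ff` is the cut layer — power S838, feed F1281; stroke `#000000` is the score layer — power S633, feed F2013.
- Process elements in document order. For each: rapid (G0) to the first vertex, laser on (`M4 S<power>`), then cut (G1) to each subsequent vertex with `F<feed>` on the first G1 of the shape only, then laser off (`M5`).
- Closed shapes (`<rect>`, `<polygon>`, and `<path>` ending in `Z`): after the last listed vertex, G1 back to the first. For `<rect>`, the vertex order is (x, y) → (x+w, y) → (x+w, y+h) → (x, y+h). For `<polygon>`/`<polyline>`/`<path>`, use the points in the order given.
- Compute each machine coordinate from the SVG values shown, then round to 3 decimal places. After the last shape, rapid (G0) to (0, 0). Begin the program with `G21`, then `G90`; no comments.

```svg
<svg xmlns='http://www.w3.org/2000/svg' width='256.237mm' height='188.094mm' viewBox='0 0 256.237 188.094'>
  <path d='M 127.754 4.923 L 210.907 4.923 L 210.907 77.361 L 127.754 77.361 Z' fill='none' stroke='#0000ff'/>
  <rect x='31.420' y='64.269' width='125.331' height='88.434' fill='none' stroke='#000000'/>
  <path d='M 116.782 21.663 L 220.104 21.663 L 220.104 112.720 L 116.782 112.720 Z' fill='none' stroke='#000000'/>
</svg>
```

viewBox `0 0 256.237 188.094` with mm width/height → 1 unit = 1 mm. Flip: y_m = 188.094 − y_svg.

**Shape 1** — `<path>` rectangle, stroke `#0000ff` → cut (S838, F1281). Machine vertices: (127.754,183.171) → (210.907,183.171) → (210.907,110.733) → (127.754,110.733) → (127.754,183.171). Closed: final G1 returns to the first vertex.

**Shape 2** — `<rect>` rectangle, stroke `#000000` → score (S633, F2013). Machine vertices: (31.420,123.825) → (156.751,123.825) → (156.751,35.391) → (31.420,35.391) → (31.420,123.825). Closed: final G1 returns to the first vertex.

**Shape 3** — `<path>` rectangle, stroke `#000000` → score (S633, F2013). Machine vertices: (116.782,166.431) → (220.104,166.431) → (220.104,75.374) → (116.782,75.374) → (116.782,166.431). Closed: final G1 returns to the first vertex.

G21
G90
G0 X127.754 Y183.171
M4 S838
G1 X210.907 Y183.171 F1281
G1 X210.907 Y110.733
G1 X127.754 Y110.733
G1 X127.754 Y183.171
M5
G0 X31.420 Y123.825
M4 S633
G1 X156.751 Y123.825 F2013
G1 X156.751 Y35.391
G1 X31.420 Y35.391
G1 X31.420 Y123.825
M5
G0 X116.782 Y166.431
M4 S633
G1 X220.104 Y166.431 F2013
G1 X220.104 Y75.374
G1 X116.782 Y75.374
G1 X116.782 Y166.431
M5
G0 X0.000 Y0.000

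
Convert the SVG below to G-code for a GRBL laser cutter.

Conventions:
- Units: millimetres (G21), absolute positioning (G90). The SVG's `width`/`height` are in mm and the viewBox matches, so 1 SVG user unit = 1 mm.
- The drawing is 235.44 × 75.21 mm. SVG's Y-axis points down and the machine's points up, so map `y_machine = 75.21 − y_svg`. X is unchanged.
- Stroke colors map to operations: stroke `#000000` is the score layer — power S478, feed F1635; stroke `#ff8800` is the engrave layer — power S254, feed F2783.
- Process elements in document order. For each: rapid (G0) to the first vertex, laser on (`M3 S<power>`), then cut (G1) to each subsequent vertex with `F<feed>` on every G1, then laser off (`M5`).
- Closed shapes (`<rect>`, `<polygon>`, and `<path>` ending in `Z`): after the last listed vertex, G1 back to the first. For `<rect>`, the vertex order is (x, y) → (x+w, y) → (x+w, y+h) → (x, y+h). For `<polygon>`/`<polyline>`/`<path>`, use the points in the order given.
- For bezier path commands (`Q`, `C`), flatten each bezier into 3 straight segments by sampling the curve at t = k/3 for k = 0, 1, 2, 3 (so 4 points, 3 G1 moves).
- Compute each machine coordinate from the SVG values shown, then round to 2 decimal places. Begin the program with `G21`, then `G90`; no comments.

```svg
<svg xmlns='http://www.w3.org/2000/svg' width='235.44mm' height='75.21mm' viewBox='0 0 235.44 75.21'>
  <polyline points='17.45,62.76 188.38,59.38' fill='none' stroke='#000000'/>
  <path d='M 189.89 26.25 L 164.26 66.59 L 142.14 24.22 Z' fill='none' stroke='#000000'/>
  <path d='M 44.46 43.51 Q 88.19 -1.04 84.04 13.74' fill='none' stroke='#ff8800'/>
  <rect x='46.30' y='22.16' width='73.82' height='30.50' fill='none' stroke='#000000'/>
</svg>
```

G21
G90
G0 X17.45 Y12.45
M3 S478
G1 X188.38 Y15.83 F1635
M5
G0 X189.89 Y48.96
M3 S478
G1 X164.26 Y8.62 F1635
G1 X142.14 Y50.99 F1635
G1 X189.89 Y48.96 F1635
M5
G0 X44.46 Y31.70
M3 S254
G1 X68.29 Y54.81 F2783
G1 X81.49 Y64.73 F2783
G1 X84.04 Y61.47 F2783
M5
G0 X46.30 Y53.05
M3 S478
G1 X120.12 Y53.05 F1635
G1 X120.12 Y22.55 F1635
G1 X46.30 Y22.55 F1635
G1 X46.30 Y53.05 F1635
M5

viewBox `0 0 235.44 75.21` with mm width/height → 1 unit = 1 mm. Flip: y_m = 75.21 − y_svg.

**Shape 1** — `<polyline>` line segment, stroke `#000000` → score (S478, F1635). Machine vertices: (17.45,12.45) → (188.38,15.83). Open path.

**Shape 2** — `<path>` regular polygon, stroke `#000000` → score (S478, F1635). Machine vertices: (189.89,48.96) → (164.26,8.62) → (142.14,50.99) → (189.89,48.96). Closed: final G1 returns to the first vertex.

**Shape 3** — `<path>` quadratic bezier, stroke `#ff8800` → engrave (S254, F2783). Control points (SVG): P0=(44.46,43.51), P1=(88.19,-1.04), P2=(84.04,13.74); sampled at t=k/3. Machine vertices: (44.46,31.70) → (68.29,54.81) → (81.49,64.73) → (84.04,61.47). Open path.

**Shape 4** — `<rect>` rectangle, stroke `#000000` → score (S478, F1635). Machine vertices: (46.30,53.05) → (120.12,53.05) → (120.12,22.55) → (46.30,22.55) → (46.30,53.05). Closed: final G1 returns to the first vertex.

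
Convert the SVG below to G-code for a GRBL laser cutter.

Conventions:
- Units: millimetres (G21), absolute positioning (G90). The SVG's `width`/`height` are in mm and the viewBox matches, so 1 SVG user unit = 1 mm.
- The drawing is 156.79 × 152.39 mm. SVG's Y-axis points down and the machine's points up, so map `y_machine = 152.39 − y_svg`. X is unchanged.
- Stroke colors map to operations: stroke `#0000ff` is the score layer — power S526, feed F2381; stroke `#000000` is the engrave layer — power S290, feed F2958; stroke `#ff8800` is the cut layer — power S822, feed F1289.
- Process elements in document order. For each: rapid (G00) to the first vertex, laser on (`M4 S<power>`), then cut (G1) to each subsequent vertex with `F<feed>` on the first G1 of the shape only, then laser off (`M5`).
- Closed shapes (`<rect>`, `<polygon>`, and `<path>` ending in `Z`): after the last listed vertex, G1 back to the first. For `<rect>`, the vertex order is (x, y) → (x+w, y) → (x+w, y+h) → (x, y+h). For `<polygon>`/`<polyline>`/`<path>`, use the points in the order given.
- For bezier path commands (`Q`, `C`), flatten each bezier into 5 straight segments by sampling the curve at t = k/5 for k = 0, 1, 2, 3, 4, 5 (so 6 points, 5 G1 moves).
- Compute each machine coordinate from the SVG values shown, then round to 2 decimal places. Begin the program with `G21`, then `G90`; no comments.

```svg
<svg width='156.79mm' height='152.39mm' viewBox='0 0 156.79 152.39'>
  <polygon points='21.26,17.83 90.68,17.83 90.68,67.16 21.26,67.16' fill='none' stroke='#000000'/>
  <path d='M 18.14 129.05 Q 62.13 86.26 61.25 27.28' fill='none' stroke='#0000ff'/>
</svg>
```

G21
G90
G00 X21.26 Y134.56
M4 S290
G1 X90.68 Y134.56 F2958
G1 X90.68 Y85.23
G1 X21.26 Y85.23
G1 X21.26 Y134.56
M5
G00 X18.14 Y23.34
M4 S526
G1 X33.94 Y41.10 F2381
G1 X46.15 Y60.16
G1 X54.77 Y80.52
G1 X59.81 Y102.17
G1 X61.25 Y125.11
M5

Since the viewBox matches the mm dimensions, user units are millimetres directly. The only transform is the Y-flip y_m = 152.39 − y_svg.

Shape 1 is a rectangle drawn with `<polygon>`. Its stroke #000000 means engrave at S290, F2958. After flipping Y the toolpath is (21.26,134.56) → (90.68,134.56) → (90.68,85.23) → (21.26,85.23) → (21.26,134.56), returning to the start.

Shape 2 is a quadratic bezier drawn with `<path>`. Its stroke #0000ff means score at S526, F2381. After flipping Y the toolpath is (18.14,23.34) → (33.94,41.10) → (46.15,60.16) → (54.77,80.52) → (59.81,102.17) → (61.25,125.11).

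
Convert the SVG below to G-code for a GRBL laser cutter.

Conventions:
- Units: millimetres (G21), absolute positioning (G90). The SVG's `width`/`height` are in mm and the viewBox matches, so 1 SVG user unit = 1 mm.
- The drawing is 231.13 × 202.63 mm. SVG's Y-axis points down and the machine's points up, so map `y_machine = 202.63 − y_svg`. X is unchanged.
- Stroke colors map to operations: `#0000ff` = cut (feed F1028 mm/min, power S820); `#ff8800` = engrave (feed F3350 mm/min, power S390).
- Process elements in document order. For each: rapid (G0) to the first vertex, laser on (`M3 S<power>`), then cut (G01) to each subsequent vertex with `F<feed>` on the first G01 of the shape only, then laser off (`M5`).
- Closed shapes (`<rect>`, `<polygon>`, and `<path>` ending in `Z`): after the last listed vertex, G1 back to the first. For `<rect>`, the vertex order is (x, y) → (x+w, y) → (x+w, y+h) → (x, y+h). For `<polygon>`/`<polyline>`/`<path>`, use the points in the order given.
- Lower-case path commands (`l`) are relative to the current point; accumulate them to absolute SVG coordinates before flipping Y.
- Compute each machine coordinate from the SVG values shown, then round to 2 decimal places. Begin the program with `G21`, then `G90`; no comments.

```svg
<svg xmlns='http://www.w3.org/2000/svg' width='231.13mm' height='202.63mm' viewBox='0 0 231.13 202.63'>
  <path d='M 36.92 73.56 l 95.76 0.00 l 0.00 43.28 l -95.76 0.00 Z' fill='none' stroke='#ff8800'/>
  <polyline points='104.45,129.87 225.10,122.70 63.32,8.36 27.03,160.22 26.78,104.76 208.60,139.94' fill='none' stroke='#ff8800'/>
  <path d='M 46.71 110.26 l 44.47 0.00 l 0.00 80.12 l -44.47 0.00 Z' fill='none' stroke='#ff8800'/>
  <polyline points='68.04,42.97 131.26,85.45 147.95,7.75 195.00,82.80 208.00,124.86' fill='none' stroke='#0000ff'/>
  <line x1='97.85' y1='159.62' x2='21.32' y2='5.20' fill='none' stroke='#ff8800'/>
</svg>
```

G21
G90
G0 X36.92 Y129.07
M3 S390
G01 X132.68 Y129.07 F3350
G01 X132.68 Y85.79
G01 X36.92 Y85.79
G01 X36.92 Y129.07
M5
G0 X104.45 Y72.76
M3 S390
G01 X225.10 Y79.93 F3350
G01 X63.32 Y194.27
G01 X27.03 Y42.41
G01 X26.78 Y97.87
G01 X208.60 Y62.69
M5
G0 X46.71 Y92.37
M3 S390
G01 X91.18 Y92.37 F3350
G01 X91.18 Y12.25
G01 X46.71 Y12.25
G01 X46.71 Y92.37
M5
G0 X68.04 Y159.66
M3 S820
G01 X131.26 Y117.18 F1028
G01 X147.95 Y194.88
G01 X195.00 Y119.83
G01 X208.00 Y77.77
M5
G0 X97.85 Y43.01
M3 S390
G01 X21.32 Y197.43 F3350
M5

1 u = 1 mm; y_m = 202.63 − y.

[1] `<path>` rectangle, #ff8800→engrave S390 F3350: (36.92,129.07) → (132.68,129.07) → (132.68,85.79) → (36.92,85.79) → (36.92,129.07) (closed)

[2] `<polyline>` open polyline, #ff8800→engrave S390 F3350: (104.45,72.76) → (225.10,79.93) → (63.32,194.27) → (27.03,42.41) → (26.78,97.87) → (208.60,62.69)

[3] `<path>` rectangle, #ff8800→engrave S390 F3350: (46.71,92.37) → (91.18,92.37) → (91.18,12.25) → (46.71,12.25) → (46.71,92.37) (closed)

[4] `<polyline>` open polyline, #0000ff→cut S820 F1028: (68.04,159.66) → (131.26,117.18) → (147.95,194.88) → (195.00,119.83) → (208.00,77.77)

[5] `<line>` line segment, #ff8800→engrave S390 F3350: (97.85,43.01) → (21.32,197.43)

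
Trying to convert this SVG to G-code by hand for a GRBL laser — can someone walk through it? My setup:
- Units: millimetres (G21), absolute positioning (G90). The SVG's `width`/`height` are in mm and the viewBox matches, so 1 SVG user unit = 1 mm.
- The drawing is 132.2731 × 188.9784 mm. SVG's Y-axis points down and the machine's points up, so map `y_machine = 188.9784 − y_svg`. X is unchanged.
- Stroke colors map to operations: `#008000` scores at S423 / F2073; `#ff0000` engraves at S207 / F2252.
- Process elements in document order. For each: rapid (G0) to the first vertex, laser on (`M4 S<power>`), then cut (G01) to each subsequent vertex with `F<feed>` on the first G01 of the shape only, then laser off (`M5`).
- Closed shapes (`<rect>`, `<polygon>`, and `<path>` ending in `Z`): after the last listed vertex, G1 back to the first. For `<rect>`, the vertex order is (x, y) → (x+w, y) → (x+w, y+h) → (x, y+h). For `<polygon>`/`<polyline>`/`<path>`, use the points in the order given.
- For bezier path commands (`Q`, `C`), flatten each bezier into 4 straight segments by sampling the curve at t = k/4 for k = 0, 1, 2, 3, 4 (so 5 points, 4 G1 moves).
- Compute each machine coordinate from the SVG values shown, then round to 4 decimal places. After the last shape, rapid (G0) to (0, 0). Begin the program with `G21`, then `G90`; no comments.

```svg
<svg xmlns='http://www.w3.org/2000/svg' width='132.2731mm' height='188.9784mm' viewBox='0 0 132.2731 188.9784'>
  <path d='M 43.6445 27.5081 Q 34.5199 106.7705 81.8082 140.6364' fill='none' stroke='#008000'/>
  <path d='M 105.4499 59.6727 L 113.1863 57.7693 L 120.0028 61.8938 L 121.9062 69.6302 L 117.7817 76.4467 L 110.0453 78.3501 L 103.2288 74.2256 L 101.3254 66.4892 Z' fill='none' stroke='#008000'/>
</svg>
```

G21
G90
G0 X43.6445 Y161.4703
M4 S423
G01 X42.6080 Y124.6764 F2073
G01 X48.6231 Y93.5570
G01 X61.6899 Y68.1122
G01 X81.8082 Y48.3420
M5
G0 X105.4499 Y129.3057
M4 S423
G01 X113.1863 Y131.2091 F2073
G01 X120.0028 Y127.0846
G01 X121.9062 Y119.3482
G01 X117.7817 Y112.5317
G01 X110.0453 Y110.6283
G01 X103.2288 Y114.7528
G01 X101.3254 Y122.4892
G01 X105.4499 Y129.3057
M5
G0 X0.0000 Y0.0000

Since the viewBox matches the mm dimensions, user units are millimetres directly. The only transform is the Y-flip y_m = 188.9784 − y_svg.

Shape 1 is a quadratic bezier drawn with `<path>`. Its stroke #008000 means score at S423, F2073. After flipping Y the toolpath is (43.6445,161.4703) → (42.6080,124.6764) → (48.6231,93.5570) → (61.6899,68.1122) → (81.8082,48.3420).

Shape 2 is a regular polygon drawn with `<path>`. Its stroke #008000 means score at S423, F2073. After flipping Y the toolpath is (105.4499,129.3057) → (113.1863,131.2091) → (120.0028,127.0846) → (121.9062,119.3482) → (117.7817,112.5317) → (110.0453,110.6283) → (103.2288,114.7528) → (101.3254,122.4892) → (105.4499,129.3057), returning to the start.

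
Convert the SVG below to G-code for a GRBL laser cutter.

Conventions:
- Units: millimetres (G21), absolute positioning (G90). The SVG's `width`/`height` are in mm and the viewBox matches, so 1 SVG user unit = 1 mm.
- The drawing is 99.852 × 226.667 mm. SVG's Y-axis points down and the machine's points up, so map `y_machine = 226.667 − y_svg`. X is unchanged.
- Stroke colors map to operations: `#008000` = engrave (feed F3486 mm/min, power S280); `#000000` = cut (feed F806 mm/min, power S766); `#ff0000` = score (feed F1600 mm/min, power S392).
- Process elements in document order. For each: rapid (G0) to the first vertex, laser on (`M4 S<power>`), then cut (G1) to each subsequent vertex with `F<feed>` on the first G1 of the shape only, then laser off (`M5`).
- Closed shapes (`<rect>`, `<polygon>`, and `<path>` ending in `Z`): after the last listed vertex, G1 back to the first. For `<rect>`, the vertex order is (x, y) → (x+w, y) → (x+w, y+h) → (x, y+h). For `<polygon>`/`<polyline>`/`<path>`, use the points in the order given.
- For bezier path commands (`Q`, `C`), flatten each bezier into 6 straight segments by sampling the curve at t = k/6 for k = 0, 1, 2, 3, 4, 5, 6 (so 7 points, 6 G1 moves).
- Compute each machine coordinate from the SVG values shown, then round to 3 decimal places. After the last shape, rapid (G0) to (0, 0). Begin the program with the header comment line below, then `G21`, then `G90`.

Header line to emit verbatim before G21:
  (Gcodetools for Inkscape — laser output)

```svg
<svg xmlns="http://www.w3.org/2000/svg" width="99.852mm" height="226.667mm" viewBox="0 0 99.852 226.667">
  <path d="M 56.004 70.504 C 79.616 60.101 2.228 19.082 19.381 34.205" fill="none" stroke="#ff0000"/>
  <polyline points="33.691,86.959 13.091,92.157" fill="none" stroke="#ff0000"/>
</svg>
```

1 u = 1 mm; y_m = 226.667 − y.

[1] `<path>` cubic bezier, #ff0000→score S392 F1600: (56.004,156.163) → (60.299,163.514) → (53.192,173.558) → (40.115,183.885) → (26.499,192.084) → (17.778,195.747) → (19.381,192.462)

[2] `<polyline>` line segment, #ff0000→score S392 F1600: (33.691,139.708) → (13.091,134.510)

(Gcodetools for Inkscape — laser output)
G21
G90
G0 X56.004 Y156.163
M4 S392
G1 X60.299 Y163.514 F1600
G1 X53.192 Y173.558
G1 X40.115 Y183.885
G1 X26.499 Y192.084
G1 X17.778 Y195.747
G1 X19.381 Y192.462
M5
G0 X33.691 Y139.708
M4 S392
G1 X13.091 Y134.510 F1600
M5
G0 X0.000 Y0.000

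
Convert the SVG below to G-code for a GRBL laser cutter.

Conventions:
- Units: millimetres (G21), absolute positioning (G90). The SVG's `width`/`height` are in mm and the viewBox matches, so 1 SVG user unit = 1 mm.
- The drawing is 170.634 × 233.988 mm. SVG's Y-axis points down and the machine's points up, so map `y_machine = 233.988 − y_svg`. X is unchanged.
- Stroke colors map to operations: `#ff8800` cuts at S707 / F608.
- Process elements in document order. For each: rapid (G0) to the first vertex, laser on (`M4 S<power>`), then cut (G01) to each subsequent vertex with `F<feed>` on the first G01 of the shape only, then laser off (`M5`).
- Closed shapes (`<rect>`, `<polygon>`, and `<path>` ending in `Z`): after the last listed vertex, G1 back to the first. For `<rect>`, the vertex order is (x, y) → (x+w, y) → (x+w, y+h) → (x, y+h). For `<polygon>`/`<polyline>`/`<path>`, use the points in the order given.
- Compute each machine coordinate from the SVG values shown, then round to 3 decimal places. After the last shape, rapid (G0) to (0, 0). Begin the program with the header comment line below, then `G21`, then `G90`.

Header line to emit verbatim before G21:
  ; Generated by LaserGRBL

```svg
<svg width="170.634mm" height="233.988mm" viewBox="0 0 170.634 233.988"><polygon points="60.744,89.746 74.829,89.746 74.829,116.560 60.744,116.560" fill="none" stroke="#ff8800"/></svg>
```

Since the viewBox matches the mm dimensions, user units are millimetres directly. The only transform is the Y-flip y_m = 233.988 − y_svg.

Shape 1 is a rectangle drawn with `<polygon>`. Its stroke #ff8800 means cut at S707, F608. After flipping Y the toolpath is (60.744,144.242) → (74.829,144.242) → (74.829,117.428) → (60.744,117.428) → (60.744,144.242), returning to the start.

; Generated by LaserGRBL
G21
G90
G0 X60.744 Y144.242
M4 S707
G01 X74.829 Y144.242 F608
G01 X74.829 Y117.428
G01 X60.744 Y117.428
G01 X60.744 Y144.242
M5
G0 X0.000 Y0.000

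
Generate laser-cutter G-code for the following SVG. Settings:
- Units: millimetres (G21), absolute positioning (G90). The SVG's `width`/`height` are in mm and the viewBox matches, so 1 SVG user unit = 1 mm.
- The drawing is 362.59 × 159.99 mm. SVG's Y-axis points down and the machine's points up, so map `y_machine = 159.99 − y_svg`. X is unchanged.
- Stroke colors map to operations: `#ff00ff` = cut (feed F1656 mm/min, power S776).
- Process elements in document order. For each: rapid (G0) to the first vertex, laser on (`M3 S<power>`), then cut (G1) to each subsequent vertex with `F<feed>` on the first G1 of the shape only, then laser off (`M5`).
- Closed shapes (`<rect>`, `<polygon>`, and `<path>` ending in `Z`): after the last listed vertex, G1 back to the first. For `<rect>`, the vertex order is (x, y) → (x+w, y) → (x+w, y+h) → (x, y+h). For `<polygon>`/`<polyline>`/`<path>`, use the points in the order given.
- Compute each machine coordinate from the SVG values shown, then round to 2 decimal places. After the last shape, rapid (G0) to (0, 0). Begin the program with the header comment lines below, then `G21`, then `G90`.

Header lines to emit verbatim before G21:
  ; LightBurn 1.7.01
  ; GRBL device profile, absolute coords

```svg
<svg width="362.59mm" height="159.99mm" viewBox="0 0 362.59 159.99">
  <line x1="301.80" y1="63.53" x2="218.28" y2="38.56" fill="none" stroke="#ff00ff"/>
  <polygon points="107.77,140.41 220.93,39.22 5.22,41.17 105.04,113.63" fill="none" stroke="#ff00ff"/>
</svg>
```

1 u = 1 mm; y_m = 159.99 − y.

[1] `<line>` line segment, #ff00ff→cut S776 F1656: (301.80,96.46) → (218.28,121.43)

[2] `<polygon>` closed polygon, #ff00ff→cut S776 F1656: (107.77,19.58) → (220.93,120.77) → (5.22,118.82) → (105.04,46.36) → (107.77,19.58) (closed)

; LightBurn 1.7.01
; GRBL device profile, absolute coords
G21
G90
G0 X301.80 Y96.46
M3 S776
G1 X218.28 Y121.43 F1656
M5
G0 X107.77 Y19.58
M3 S776
G1 X220.93 Y120.77 F1656
G1 X5.22 Y118.82
G1 X105.04 Y46.36
G1 X107.77 Y19.58
M5
G0 X0.00 Y0.00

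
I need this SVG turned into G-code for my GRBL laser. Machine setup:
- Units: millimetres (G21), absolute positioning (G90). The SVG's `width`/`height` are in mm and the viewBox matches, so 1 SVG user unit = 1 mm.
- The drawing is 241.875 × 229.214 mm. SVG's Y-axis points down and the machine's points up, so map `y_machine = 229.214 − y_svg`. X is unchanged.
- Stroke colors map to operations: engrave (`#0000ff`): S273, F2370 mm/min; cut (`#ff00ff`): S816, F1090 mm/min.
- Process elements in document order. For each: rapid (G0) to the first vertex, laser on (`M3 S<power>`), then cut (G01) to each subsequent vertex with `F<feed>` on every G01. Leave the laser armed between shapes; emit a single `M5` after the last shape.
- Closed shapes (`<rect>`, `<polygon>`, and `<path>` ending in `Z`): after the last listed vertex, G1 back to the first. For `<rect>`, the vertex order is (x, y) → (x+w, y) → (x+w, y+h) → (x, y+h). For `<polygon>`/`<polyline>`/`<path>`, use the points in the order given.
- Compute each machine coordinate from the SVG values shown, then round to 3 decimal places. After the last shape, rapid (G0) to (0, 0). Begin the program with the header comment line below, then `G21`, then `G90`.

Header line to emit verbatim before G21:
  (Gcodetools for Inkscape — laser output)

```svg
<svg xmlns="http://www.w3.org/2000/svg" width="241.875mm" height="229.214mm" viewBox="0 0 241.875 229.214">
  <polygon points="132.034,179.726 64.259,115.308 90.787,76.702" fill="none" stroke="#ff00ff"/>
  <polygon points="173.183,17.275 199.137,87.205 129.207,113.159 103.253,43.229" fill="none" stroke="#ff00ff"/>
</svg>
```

Since the viewBox matches the mm dimensions, user units are millimetres directly. The only transform is the Y-flip y_m = 229.214 − y_svg.

Shape 1 is a closed polygon drawn with `<polygon>`. Its stroke #ff00ff means cut at S816, F1090. After flipping Y the toolpath is (132.034,49.488) → (64.259,113.906) → (90.787,152.512) → (132.034,49.488), returning to the start.

Shape 2 is a regular polygon drawn with `<polygon>`. Its stroke #ff00ff means cut at S816, F1090. After flipping Y the toolpath is (173.183,211.939) → (199.137,142.009) → (129.207,116.055) → (103.253,185.985) → (173.183,211.939), returning to the start.

(Gcodetools for Inkscape — laser output)
G21
G90
G0 X132.034 Y49.488
M3 S816
G01 X64.259 Y113.906 F1090
G01 X90.787 Y152.512 F1090
G01 X132.034 Y49.488 F1090
G0 X173.183 Y211.939
M3 S816
G01 X199.137 Y142.009 F1090
G01 X129.207 Y116.055 F1090
G01 X103.253 Y185.985 F1090
G01 X173.183 Y211.939 F1090
M5
G0 X0.000 Y0.000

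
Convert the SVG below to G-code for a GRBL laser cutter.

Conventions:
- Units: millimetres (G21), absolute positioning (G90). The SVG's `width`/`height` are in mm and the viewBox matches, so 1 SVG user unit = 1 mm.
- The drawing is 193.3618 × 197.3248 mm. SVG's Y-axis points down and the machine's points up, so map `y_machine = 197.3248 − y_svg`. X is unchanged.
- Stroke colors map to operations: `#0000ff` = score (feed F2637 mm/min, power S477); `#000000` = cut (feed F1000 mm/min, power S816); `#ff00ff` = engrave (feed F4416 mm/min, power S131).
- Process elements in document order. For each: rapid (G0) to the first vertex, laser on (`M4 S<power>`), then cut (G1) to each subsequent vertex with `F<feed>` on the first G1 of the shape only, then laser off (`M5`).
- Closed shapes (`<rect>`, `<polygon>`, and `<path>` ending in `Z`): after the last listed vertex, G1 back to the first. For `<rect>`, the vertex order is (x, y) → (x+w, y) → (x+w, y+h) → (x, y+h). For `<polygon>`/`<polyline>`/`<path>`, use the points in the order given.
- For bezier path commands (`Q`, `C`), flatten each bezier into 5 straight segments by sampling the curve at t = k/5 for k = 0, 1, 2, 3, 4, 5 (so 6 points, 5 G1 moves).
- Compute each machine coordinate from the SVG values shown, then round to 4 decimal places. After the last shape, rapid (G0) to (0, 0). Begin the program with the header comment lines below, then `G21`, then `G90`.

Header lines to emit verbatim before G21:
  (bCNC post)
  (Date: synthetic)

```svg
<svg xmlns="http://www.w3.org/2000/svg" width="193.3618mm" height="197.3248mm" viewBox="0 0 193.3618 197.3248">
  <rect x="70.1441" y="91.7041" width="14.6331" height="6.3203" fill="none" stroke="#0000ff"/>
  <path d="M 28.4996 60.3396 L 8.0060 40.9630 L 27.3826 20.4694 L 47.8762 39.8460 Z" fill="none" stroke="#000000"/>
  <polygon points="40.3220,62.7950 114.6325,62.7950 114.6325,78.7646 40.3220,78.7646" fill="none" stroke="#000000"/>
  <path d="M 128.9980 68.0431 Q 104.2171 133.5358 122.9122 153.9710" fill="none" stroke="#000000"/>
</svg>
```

(bCNC post)
(Date: synthetic)
G21
G90
G0 X70.1441 Y105.6207
M4 S477
G1 X84.7772 Y105.6207 F2637
G1 X84.7772 Y99.3004
G1 X70.1441 Y99.3004
G1 X70.1441 Y105.6207
M5
G0 X28.4996 Y136.9852
M4 S816
G1 X8.0060 Y156.3618 F1000
G1 X27.3826 Y176.8554
G1 X47.8762 Y157.4788
G1 X28.4996 Y136.9852
M5
G0 X40.3220 Y134.5298
M4 S816
G1 X114.6325 Y134.5298 F1000
G1 X114.6325 Y118.5602
G1 X40.3220 Y118.5602
G1 X40.3220 Y134.5298
M5
G0 X128.9980 Y129.2817
M4 S816
G1 X120.8247 Y104.8869 F1000
G1 X116.1294 Y84.0967
G1 X114.9123 Y66.9112
G1 X117.1732 Y53.3302
G1 X122.9122 Y43.3538
M5
G0 X0.0000 Y0.0000

viewBox `0 0 193.3618 197.3248` with mm width/height → 1 unit = 1 mm. Flip: y_m = 197.3248 − y_svg.

**Shape 1** — `<rect>` rectangle, stroke `#0000ff` → score (S477, F2637). Machine vertices: (70.1441,105.6207) → (84.7772,105.6207) → (84.7772,99.3004) → (70.1441,99.3004) → (70.1441,105.6207). Closed: final G1 returns to the first vertex.

**Shape 2** — `<path>` regular polygon, stroke `#000000` → cut (S816, F1000). Machine vertices: (28.4996,136.9852) → (8.0060,156.3618) → (27.3826,176.8554) → (47.8762,157.4788) → (28.4996,136.9852). Closed: final G1 returns to the first vertex.

**Shape 3** — `<polygon>` rectangle, stroke `#000000` → cut (S816, F1000). Machine vertices: (40.3220,134.5298) → (114.6325,134.5298) → (114.6325,118.5602) → (40.3220,118.5602) → (40.3220,134.5298). Closed: final G1 returns to the first vertex.

**Shape 4** — `<path>` quadratic bezier, stroke `#000000` → cut (S816, F1000). Control points (SVG): P0=(128.9980,68.0431), P1=(104.2171,133.5358), P2=(122.9122,153.9710); sampled at t=k/5. Machine vertices: (128.9980,129.2817) → (120.8247,104.8869) → (116.1294,84.0967) → (114.9123,66.9112) → (117.1732,53.3302) → (122.9122,43.3538). Open path.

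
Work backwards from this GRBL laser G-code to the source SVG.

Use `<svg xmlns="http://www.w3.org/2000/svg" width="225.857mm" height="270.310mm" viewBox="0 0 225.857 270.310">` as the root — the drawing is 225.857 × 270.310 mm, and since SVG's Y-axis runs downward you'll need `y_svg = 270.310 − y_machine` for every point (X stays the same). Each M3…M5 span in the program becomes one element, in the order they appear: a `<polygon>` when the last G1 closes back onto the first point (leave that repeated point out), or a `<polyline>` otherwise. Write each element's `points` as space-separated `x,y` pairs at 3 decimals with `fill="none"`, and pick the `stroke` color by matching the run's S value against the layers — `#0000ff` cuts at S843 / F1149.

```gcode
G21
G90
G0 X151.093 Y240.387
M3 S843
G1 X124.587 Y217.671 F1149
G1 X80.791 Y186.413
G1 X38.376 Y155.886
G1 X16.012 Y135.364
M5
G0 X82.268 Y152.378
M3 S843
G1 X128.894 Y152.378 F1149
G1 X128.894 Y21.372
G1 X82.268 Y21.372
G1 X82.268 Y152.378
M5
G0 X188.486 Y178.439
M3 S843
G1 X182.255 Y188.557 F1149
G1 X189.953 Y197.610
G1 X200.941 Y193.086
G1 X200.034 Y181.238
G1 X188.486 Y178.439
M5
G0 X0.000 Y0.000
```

Each laser-on run becomes one SVG element. Flip Y back into SVG space with y_svg = 270.310 − y_machine. Every run uses S843, so all elements get stroke `#0000ff` (cut).

Run 1: The run is open, so emit a `<polyline>` with points (Y-flipped): 151.093,29.923 124.587,52.639 80.791,83.897 38.376,114.424 16.012,134.946.

Run 2: The run returns to its start, so emit a `<polygon>` with points (Y-flipped): 82.268,117.932 128.894,117.932 128.894,248.938 82.268,248.938.

Run 3: The run returns to its start, so emit a `<polygon>` with points (Y-flipped): 188.486,91.871 182.255,81.753 189.953,72.700 200.941,77.224 200.034,89.072.

<svg xmlns="http://www.w3.org/2000/svg" width="225.857mm" height="270.310mm" viewBox="0 0 225.857 270.310">
  <polyline points="151.093,29.923 124.587,52.639 80.791,83.897 38.376,114.424 16.012,134.946" fill="none" stroke="#0000ff"/>
  <polygon points="82.268,117.932 128.894,117.932 128.894,248.938 82.268,248.938" fill="none" stroke="#0000ff"/>
  <polygon points="188.486,91.871 182.255,81.753 189.953,72.700 200.941,77.224 200.034,89.072" fill="none" stroke="#0000ff"/>
</svg>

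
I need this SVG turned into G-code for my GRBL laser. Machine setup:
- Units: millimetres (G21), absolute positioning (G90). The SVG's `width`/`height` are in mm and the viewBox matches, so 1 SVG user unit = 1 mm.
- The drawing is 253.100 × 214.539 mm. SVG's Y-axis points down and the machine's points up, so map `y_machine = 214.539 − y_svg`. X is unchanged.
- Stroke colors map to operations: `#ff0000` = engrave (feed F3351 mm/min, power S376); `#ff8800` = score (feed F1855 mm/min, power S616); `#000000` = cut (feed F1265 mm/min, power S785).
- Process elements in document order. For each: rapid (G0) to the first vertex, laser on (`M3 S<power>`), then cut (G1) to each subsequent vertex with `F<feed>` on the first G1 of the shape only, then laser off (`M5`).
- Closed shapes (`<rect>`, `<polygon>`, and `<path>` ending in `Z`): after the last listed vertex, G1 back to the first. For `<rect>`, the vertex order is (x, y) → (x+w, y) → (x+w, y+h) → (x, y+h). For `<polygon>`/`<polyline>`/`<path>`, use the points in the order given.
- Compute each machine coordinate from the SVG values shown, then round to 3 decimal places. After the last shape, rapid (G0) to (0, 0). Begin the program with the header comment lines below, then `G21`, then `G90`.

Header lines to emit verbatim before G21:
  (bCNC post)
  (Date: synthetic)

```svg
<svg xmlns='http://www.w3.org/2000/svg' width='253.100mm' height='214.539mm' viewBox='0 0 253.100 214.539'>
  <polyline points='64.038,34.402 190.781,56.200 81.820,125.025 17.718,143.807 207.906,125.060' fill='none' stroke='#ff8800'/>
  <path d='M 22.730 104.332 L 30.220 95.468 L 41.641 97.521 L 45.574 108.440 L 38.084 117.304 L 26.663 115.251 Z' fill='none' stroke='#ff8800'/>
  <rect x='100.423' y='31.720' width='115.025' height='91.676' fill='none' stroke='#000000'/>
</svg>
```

viewBox `0 0 253.100 214.539` with mm width/height → 1 unit = 1 mm. Flip: y_m = 214.539 − y_svg.

**Shape 1** — `<polyline>` open polyline, stroke `#ff8800` → score (S616, F1855). Machine vertices: (64.038,180.137) → (190.781,158.339) → (81.820,89.514) → (17.718,70.732) → (207.906,89.479). Open path.

**Shape 2** — `<path>` regular polygon, stroke `#ff8800` → score (S616, F1855). Machine vertices: (22.730,110.207) → (30.220,119.071) → (41.641,117.018) → (45.574,106.099) → (38.084,97.235) → (26.663,99.288) → (22.730,110.207). Closed: final G1 returns to the first vertex.

**Shape 3** — `<rect>` rectangle, stroke `#000000` → cut (S785, F1265). Machine vertices: (100.423,182.819) → (215.448,182.819) → (215.448,91.143) → (100.423,91.143) → (100.423,182.819). Closed: final G1 returns to the first vertex.

(bCNC post)
(Date: synthetic)
G21
G90
G0 X64.038 Y180.137
M3 S616
G1 X190.781 Y158.339 F1855
G1 X81.820 Y89.514
G1 X17.718 Y70.732
G1 X207.906 Y89.479
M5
G0 X22.730 Y110.207
M3 S616
G1 X30.220 Y119.071 F1855
G1 X41.641 Y117.018
G1 X45.574 Y106.099
G1 X38.084 Y97.235
G1 X26.663 Y99.288
G1 X22.730 Y110.207
M5
G0 X100.423 Y182.819
M3 S785
G1 X215.448 Y182.819 F1265
G1 X215.448 Y91.143
G1 X100.423 Y91.143
G1 X100.423 Y182.819
M5
G0 X0.000 Y0.000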